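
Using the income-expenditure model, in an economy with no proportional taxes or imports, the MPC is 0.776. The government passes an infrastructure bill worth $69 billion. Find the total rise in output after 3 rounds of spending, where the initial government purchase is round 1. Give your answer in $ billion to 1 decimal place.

Round 1 adds ΔG = $69 billion; each later round is MPC = 0.776 times the previous.
After 3 rounds: 69 + 53.544 + 41.550144 = ΔG·(1 − c^3)/(1 − c) = 69 × (1 − 0.467288576)/0.224 ≈ $164.1 billion.

$164.1 billion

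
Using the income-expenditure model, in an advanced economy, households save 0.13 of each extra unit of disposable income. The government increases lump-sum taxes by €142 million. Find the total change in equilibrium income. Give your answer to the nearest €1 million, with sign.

−€950 million

MPC = 1 − MPS = 1 − 0.13 = 0.87.
A lump-sum tax change of +€142 million shifts disposable income by −€142 million; first-round consumption changes by −c × ΔT = −0.87 × (+€142 million) = −€123.54 million.
Expenditure multiplier = 1/(1 − MPC) = 1/(1 − 0.87) = 1/0.13 ≈ 7.692.
The tax multiplier is −c × k ≈ −6.692, so ΔY = k × (−c·ΔT) = (−€123.54 million) / 0.13 ≈ −€950 million.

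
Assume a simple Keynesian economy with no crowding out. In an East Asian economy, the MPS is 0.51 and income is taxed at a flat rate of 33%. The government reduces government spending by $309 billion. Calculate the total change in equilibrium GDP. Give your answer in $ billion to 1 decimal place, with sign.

−$460.0 billion

MPC = 1 − MPS = 1 − 0.51 = 0.49.
Government-spending multiplier = 1/(1 − c(1−t)) = 1/(1 − 0.49×0.67) = 1/0.6717 ≈ 1.489.
ΔY = k × ΔG = (−$309 billion) / 0.6717 ≈ −$460 billion.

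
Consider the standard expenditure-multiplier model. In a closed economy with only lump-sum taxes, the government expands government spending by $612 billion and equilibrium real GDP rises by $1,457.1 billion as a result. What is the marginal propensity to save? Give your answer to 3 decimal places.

0.420

Implied spending multiplier k = ΔY/ΔG = 1,457.1/612 ≈ 2.3809.
Since k = 1/(1 − MPC), MPC = 1 − 1/k = 1 − ΔG/ΔY = 1 − 612/1,457.1 ≈ 0.580.
MPS = 1 − MPC = 0.420.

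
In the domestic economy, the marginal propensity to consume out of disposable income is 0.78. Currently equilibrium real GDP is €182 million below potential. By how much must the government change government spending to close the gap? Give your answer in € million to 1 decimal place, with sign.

+€40.0 million

Spending multiplier = 1/(1 − MPC) = 1/(1 − 0.78) = 1/0.22 ≈ 4.545.
Need ΔY = +€182 million, so ΔG = ΔY/k = (+€182 million) × 0.22 ≈ +€40 million.
The government should increase government spending by €40 million.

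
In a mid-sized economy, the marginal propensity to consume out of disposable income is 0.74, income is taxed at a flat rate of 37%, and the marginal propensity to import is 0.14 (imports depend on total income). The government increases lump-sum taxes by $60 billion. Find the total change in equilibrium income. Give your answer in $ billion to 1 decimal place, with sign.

−$65.9 billion

A lump-sum tax change of +$60 billion shifts disposable income by −$60 billion; first-round consumption changes by −c × ΔT = −0.74 × (+$60 billion) = −$44.4 billion.
Expenditure multiplier = 1/(1 − c(1−t) + m) = 1/(1 − 0.74×0.63 + 0.14) = 1/0.6738 ≈ 1.484.
The tax multiplier is −c × k ≈ −1.098, so ΔY = k × (−c·ΔT) = (−$44.4 billion) / 0.6738 ≈ −$65.9 billion.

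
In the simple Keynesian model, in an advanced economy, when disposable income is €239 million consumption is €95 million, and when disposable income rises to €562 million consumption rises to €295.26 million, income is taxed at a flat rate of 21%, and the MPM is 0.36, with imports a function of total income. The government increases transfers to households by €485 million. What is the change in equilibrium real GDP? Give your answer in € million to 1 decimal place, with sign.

+€345.6 million

MPC = ΔC/ΔYd = (295.26 − 95)/(562 − 239) = 200.26/323 = 0.62.
The transfer change shifts disposable income by +€485 million, so first-round consumption changes by c·ΔTR = 0.62 × (+€485 million) = +€300.7 million.
Expenditure multiplier = 1/(1 − c(1−t) + m) = 1/(1 − 0.62×0.79 + 0.36) = 1/0.8702 ≈ 1.149.
The transfer multiplier is c × k ≈ 0.712, so ΔY = k × (c·ΔTR) = (+€300.7 million) / 0.8702 ≈ +€345.6 million.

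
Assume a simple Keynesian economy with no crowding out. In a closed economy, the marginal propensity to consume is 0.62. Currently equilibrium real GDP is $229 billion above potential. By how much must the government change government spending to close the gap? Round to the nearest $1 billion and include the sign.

Spending multiplier = 1/(1 − MPC) = 1/(1 − 0.62) = 1/0.38 ≈ 2.632.
Need ΔY = −$229 billion, so ΔG = ΔY/k = (−$229 billion) × 0.38 ≈ −$87 billion.
The government should cut government spending by $87 billion.

−$87 billion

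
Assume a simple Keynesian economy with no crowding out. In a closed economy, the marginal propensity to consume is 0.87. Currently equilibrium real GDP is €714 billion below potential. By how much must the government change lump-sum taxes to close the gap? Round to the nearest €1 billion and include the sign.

−€107 billion

Spending multiplier = 1/(1 − MPC) = 1/(1 − 0.87) = 1/0.13 ≈ 7.692.
Tax multiplier = −c·k = −0.87/0.13 ≈ −6.692. Need ΔY = +€714 billion, so ΔT = ΔY/(−c·k) = −(+€714 billion) × 0.13 / 0.87 ≈ −€107 billion.
The government should cut lump-sum taxes by €107 billion.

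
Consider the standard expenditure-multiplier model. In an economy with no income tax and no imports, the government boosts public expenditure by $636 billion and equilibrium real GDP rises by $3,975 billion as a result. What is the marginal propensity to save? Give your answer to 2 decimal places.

0.16

Implied spending multiplier k = ΔY/ΔG = 3,975/636 = 6.25.
Since k = 1/(1 − MPC), MPC = 1 − 1/k = 1 − ΔG/ΔY = 1 − 636/3,975 = 0.84.
MPS = 1 − MPC = 0.16.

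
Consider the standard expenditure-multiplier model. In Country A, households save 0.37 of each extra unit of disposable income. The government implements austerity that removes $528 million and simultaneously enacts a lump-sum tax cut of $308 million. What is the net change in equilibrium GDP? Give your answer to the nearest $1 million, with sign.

−$903 million

MPC = 1 − MPS = 1 − 0.37 = 0.63.
Expenditure multiplier = 1/(1 − MPC) = 1/(1 − 0.63) = 1/0.37 ≈ 2.703.
ΔG contributes k·ΔG = (−$528 million) / 0.37 ≈ −$1,427 million.
ΔT of −$308 million changes first-round spending by −c·ΔT = +$194.04 million, contributing k·(−c·ΔT) = (+$194.04 million) / 0.37 ≈ +$524.4 million.
Net ΔY = k(ΔG − c·ΔT) = (−$333.96 million) / 0.37 ≈ −$903 million.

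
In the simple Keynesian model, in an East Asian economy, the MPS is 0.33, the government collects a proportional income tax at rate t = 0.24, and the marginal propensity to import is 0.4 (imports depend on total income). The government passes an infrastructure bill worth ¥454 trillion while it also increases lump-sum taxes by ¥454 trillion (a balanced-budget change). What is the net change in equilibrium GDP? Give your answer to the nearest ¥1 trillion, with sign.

+¥168 trillion

MPC = 1 − MPS = 1 − 0.33 = 0.67.
Expenditure multiplier = 1/(1 − c(1−t) + m) = 1/(1 − 0.67×0.76 + 0.4) = 1/0.8908 ≈ 1.123.
ΔG contributes k·ΔG = (+¥454 trillion) / 0.8908 ≈ +¥509.7 trillion.
ΔT of +¥454 trillion changes first-round spending by −c·ΔT = −¥304.18 trillion, contributing k·(−c·ΔT) = (−¥304.18 trillion) / 0.8908 ≈ −¥341.5 trillion.
Net ΔY = k(ΔG − c·ΔT) = (+¥149.82 trillion) / 0.8908 ≈ +¥168 trillion.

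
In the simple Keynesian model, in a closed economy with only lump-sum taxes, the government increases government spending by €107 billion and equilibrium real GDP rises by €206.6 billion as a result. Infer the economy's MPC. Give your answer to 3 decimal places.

Implied spending multiplier k = ΔY/ΔG = 206.6/107 ≈ 1.9308.
Since k = 1/(1 − MPC), MPC = 1 − 1/k = 1 − ΔG/ΔY = 1 − 107/206.6 ≈ 0.482.

0.482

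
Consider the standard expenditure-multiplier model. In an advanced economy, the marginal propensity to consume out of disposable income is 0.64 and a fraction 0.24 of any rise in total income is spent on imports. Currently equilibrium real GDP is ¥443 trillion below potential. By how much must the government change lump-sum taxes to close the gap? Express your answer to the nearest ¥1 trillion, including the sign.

Spending multiplier = 1/(1 − c + m) = 1/(1 − 0.64 + 0.24) = 1/0.6 ≈ 1.667.
Tax multiplier = −c·k = −0.64/0.6 ≈ −1.067. Need ΔY = +¥443 trillion, so ΔT = ΔY/(−c·k) = −(+¥443 trillion) × 0.6 / 0.64 ≈ −¥415 trillion.
The government should cut lump-sum taxes by ¥415 trillion.

−¥415 trillion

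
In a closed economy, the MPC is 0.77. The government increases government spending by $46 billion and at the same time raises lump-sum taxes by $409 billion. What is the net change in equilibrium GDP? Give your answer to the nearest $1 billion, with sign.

Expenditure multiplier = 1/(1 − MPC) = 1/(1 − 0.77) = 1/0.23 ≈ 4.348.
ΔG contributes k·ΔG = (+$46 billion) / 0.23 = +$200 billion.
ΔT of +$409 billion changes first-round spending by −c·ΔT = −$314.93 billion, contributing k·(−c·ΔT) = (−$314.93 billion) / 0.23 ≈ −$1,369.3 billion.
Net ΔY = k(ΔG − c·ΔT) = (−$268.93 billion) / 0.23 ≈ −$1,169 billion.

−$1,169 billion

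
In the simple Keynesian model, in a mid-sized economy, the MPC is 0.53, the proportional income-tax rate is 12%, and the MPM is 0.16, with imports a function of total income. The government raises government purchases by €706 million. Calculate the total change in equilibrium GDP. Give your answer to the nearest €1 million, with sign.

+€1,018 million

Spending multiplier = 1/(1 − c(1−t) + m) = 1/(1 − 0.53×0.88 + 0.16) = 1/0.6936 ≈ 1.442.
ΔY = k × ΔG = (+€706 million) / 0.6936 ≈ +€1,018 million.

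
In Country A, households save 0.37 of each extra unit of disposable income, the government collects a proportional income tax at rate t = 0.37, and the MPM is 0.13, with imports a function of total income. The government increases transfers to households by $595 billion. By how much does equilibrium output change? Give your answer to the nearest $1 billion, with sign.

+$511 billion

MPC = 1 − MPS = 1 − 0.37 = 0.63.
The transfer change shifts disposable income by +$595 billion, so first-round consumption changes by c·ΔTR = 0.63 × (+$595 billion) = +$374.85 billion.
Expenditure multiplier = 1/(1 − c(1−t) + m) = 1/(1 − 0.63×0.63 + 0.13) = 1/0.7331 ≈ 1.364.
The transfer multiplier is c × k ≈ 0.859, so ΔY = k × (c·ΔTR) = (+$374.85 billion) / 0.7331 ≈ +$511 billion.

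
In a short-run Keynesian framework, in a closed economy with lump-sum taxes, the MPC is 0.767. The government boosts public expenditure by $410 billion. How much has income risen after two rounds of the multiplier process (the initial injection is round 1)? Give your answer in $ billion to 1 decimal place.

Round 1 adds ΔG = $410 billion; each later round is MPC = 0.767 times the previous.
After 2 rounds: 410 + 314.47 = ΔG·(1 − c^2)/(1 − c) = 410 × (1 − 0.588289)/0.233 ≈ $724.5 billion.

$724.5 billion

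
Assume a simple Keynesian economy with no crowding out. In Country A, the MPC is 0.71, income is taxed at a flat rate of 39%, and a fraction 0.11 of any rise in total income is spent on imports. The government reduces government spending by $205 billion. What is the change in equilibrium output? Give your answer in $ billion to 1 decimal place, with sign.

−$302.9 billion

Spending multiplier = 1/(1 − c(1−t) + m) = 1/(1 − 0.71×0.61 + 0.11) = 1/0.6769 ≈ 1.477.
ΔY = k × ΔG = (−$205 billion) / 0.6769 ≈ −$302.9 billion.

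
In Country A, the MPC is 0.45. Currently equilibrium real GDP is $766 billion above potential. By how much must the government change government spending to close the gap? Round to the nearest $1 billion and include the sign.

−$421 billion

Spending multiplier = 1/(1 − MPC) = 1/(1 − 0.45) = 1/0.55 ≈ 1.818.
Need ΔY = −$766 billion, so ΔG = ΔY/k = (−$766 billion) × 0.55 ≈ −$421 billion.
The government should cut government spending by $421 billion.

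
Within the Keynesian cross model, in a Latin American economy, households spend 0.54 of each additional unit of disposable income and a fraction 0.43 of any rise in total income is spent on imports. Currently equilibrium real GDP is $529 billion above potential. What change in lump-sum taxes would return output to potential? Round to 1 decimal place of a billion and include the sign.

Spending multiplier = 1/(1 − c + m) = 1/(1 − 0.54 + 0.43) = 1/0.89 ≈ 1.124.
Tax multiplier = −c·k = −0.54/0.89 ≈ −0.607. Need ΔY = −$529 billion, so ΔT = ΔY/(−c·k) = −(−$529 billion) × 0.89 / 0.54 ≈ +$871.9 billion.
The government should raise lump-sum taxes by $871.9 billion.

+$871.9 billion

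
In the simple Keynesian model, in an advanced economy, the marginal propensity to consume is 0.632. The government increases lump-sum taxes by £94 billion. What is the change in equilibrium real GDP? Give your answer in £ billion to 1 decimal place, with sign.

−£161.4 billion

A lump-sum tax change of +£94 billion shifts disposable income by −£94 billion; first-round consumption changes by −c × ΔT = −0.632 × (+£94 billion) = −£59.408 billion.
Expenditure multiplier = 1/(1 − MPC) = 1/(1 − 0.632) = 1/0.368 ≈ 2.717.
The tax multiplier is −c × k ≈ −1.717, so ΔY = k × (−c·ΔT) = (−£59.408 billion) / 0.368 ≈ −£161.4 billion.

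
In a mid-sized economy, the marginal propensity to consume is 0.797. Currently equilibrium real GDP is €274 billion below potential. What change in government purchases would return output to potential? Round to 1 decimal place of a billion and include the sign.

Spending multiplier = 1/(1 − MPC) = 1/(1 − 0.797) = 1/0.203 ≈ 4.926.
Need ΔY = +€274 billion, so ΔG = ΔY/k = (+€274 billion) × 0.203 ≈ +€55.6 billion.
The government should increase government purchases by €55.6 billion.

+€55.6 billion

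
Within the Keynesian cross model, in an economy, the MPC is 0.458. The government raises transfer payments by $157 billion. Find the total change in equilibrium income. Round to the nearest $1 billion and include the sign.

The transfer change shifts disposable income by +$157 billion, so first-round consumption changes by c·ΔTR = 0.458 × (+$157 billion) = +$71.906 billion.
Expenditure multiplier = 1/(1 − MPC) = 1/(1 − 0.458) = 1/0.542 ≈ 1.845.
The transfer multiplier is c × k ≈ 0.845, so ΔY = k × (c·ΔTR) = (+$71.906 billion) / 0.542 ≈ +$133 billion.

+$133 billion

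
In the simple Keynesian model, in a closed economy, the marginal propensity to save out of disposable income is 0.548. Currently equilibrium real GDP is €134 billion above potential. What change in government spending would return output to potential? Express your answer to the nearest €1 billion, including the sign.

−€73 billion

MPC = 1 − MPS = 1 − 0.548 = 0.452.
Spending multiplier = 1/(1 − MPC) = 1/(1 − 0.452) = 1/0.548 ≈ 1.825.
Need ΔY = −€134 billion, so ΔG = ΔY/k = (−€134 billion) × 0.548 ≈ −€73 billion.
The government should cut government spending by €73 billion.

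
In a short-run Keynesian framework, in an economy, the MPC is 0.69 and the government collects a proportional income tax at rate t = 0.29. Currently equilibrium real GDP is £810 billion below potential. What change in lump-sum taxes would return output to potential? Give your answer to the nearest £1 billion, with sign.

−£599 billion

Spending multiplier = 1/(1 − c(1−t)) = 1/(1 − 0.69×0.71) = 1/0.5101 ≈ 1.96.
Tax multiplier = −c·k = −0.69/0.5101 ≈ −1.353. Need ΔY = +£810 billion, so ΔT = ΔY/(−c·k) = −(+£810 billion) × 0.5101 / 0.69 ≈ −£599 billion.
The government should cut lump-sum taxes by £599 billion.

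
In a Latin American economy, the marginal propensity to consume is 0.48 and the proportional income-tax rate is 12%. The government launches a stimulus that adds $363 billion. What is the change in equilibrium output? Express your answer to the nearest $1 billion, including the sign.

Expenditure multiplier = 1/(1 − c(1−t)) = 1/(1 − 0.48×0.88) = 1/0.5776 ≈ 1.731.
ΔY = k × ΔG = (+$363 billion) / 0.5776 ≈ +$628 billion.

+$628 billion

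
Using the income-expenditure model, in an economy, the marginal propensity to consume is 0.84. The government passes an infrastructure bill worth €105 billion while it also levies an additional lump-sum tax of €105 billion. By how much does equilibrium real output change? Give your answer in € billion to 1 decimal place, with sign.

+€105.0 billion

Expenditure multiplier = 1/(1 − MPC) = 1/(1 − 0.84) = 1/0.16 = 6.25.
ΔG contributes k·ΔG = (+€105 billion) / 0.16 ≈ +€656.3 billion.
ΔT of +€105 billion changes first-round spending by −c·ΔT = −€88.2 billion, contributing k·(−c·ΔT) = (−€88.2 billion) / 0.16 ≈ −€551.3 billion.
With ΔG = ΔT and no other leakages, the balanced-budget multiplier is 1, so ΔY = ΔG = +€105 billion.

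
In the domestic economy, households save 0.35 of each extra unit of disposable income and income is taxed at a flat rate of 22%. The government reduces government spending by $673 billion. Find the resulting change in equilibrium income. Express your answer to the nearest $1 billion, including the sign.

MPC = 1 − MPS = 1 − 0.35 = 0.65.
Spending multiplier = 1/(1 − c(1−t)) = 1/(1 − 0.65×0.78) = 1/0.493 ≈ 2.028.
ΔY = k × ΔG = (−$673 billion) / 0.493 ≈ −$1,365 billion.

−$1,365 billion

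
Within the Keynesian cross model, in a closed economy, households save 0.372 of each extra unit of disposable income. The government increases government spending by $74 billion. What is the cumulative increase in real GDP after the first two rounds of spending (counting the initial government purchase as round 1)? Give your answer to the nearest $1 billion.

$120 billion

MPC = 1 − MPS = 1 − 0.372 = 0.628.
Round 1 adds ΔG = $74 billion; each later round is MPC = 0.628 times the previous.
After 2 rounds: 74 + 46.472 = ΔG·(1 − c^2)/(1 − c) = 74 × (1 − 0.394384)/0.372 ≈ $120 billion.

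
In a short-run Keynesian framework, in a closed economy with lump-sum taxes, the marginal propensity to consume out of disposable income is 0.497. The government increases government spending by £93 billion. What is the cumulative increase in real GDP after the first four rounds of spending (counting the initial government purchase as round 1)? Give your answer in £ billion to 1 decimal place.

£173.6 billion

Round 1 adds ΔG = £93 billion; each later round is MPC = 0.497 times the previous.
After 4 rounds: 93 + 46.221 + 22.971837 + 11.417002989 = ΔG·(1 − c^4)/(1 − c) = 93 × (1 − 0.061013446081)/0.503 ≈ £173.6 billion.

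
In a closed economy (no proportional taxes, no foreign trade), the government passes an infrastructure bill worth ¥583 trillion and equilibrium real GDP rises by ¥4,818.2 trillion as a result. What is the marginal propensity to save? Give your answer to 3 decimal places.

0.121

Implied spending multiplier k = ΔY/ΔG = 4,818.2/583 ≈ 8.2645.
Since k = 1/(1 − MPC), MPC = 1 − 1/k = 1 − ΔG/ΔY = 1 − 583/4,818.2 ≈ 0.879.
MPS = 1 − MPC = 0.121.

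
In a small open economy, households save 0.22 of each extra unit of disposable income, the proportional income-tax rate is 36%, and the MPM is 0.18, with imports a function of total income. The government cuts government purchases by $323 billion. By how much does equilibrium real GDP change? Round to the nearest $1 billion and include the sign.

−$474 billion

MPC = 1 − MPS = 1 − 0.22 = 0.78.
Spending multiplier = 1/(1 − c(1−t) + m) = 1/(1 − 0.78×0.64 + 0.18) = 1/0.6808 ≈ 1.469.
ΔY = k × ΔG = (−$323 billion) / 0.6808 ≈ −$474 billion.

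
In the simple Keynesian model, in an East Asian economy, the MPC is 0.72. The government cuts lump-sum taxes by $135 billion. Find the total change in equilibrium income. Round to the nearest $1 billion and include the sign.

+$347 billion

A lump-sum tax change of −$135 billion shifts disposable income by +$135 billion; first-round consumption changes by −c × ΔT = −0.72 × (−$135 billion) = +$97.2 billion.
Expenditure multiplier = 1/(1 − MPC) = 1/(1 − 0.72) = 1/0.28 ≈ 3.571.
The tax multiplier is −c × k ≈ −2.571, so ΔY = k × (−c·ΔT) = (+$97.2 billion) / 0.28 ≈ +$347 billion.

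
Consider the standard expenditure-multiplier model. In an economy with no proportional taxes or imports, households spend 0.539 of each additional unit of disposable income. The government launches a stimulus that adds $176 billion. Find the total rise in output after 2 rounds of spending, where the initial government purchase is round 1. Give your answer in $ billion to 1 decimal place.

Round 1 adds ΔG = $176 billion; each later round is MPC = 0.539 times the previous.
After 2 rounds: 176 + 94.864 = ΔG·(1 − c^2)/(1 − c) = 176 × (1 − 0.290521)/0.461 ≈ $270.9 billion.

$270.9 billion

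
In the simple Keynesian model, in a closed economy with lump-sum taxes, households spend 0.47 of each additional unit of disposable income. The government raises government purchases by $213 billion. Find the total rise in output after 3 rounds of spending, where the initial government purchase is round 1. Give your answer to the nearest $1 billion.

$360 billion

Round 1 adds ΔG = $213 billion; each later round is MPC = 0.47 times the previous.
After 3 rounds: 213 + 100.11 + 47.0517 = ΔG·(1 − c^3)/(1 − c) = 213 × (1 − 0.103823)/0.53 ≈ $360 billion.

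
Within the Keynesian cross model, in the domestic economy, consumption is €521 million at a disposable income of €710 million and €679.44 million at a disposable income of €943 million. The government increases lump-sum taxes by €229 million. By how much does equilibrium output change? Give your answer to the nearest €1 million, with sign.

−€487 million

MPC = ΔC/ΔYd = (679.44 − 521)/(943 − 710) = 158.44/233 = 0.68.
A lump-sum tax change of +€229 million shifts disposable income by −€229 million; first-round consumption changes by −c × ΔT = −0.68 × (+€229 million) = −€155.72 million.
Expenditure multiplier = 1/(1 − MPC) = 1/(1 − 0.68) = 1/0.32 = 3.125.
The tax multiplier is −c × k = −2.125, so ΔY = k × (−c·ΔT) = (−€155.72 million) / 0.32 ≈ −€487 million.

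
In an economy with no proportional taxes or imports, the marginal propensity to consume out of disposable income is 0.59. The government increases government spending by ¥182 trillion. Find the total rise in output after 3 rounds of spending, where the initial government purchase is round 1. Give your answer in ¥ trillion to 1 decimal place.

Round 1 adds ΔG = ¥182 trillion; each later round is MPC = 0.59 times the previous.
After 3 rounds: 182 + 107.38 + 63.3542 = ΔG·(1 − c^3)/(1 − c) = 182 × (1 − 0.205379)/0.41 ≈ ¥352.7 trillion.

¥352.7 trillion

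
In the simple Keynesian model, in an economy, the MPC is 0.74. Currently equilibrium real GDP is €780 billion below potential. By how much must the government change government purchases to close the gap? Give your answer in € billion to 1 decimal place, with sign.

Spending multiplier = 1/(1 − MPC) = 1/(1 − 0.74) = 1/0.26 ≈ 3.846.
Need ΔY = +€780 billion, so ΔG = ΔY/k = (+€780 billion) × 0.26 = +€202.8 billion.
The government should increase government purchases by €202.8 billion.

+€202.8 billion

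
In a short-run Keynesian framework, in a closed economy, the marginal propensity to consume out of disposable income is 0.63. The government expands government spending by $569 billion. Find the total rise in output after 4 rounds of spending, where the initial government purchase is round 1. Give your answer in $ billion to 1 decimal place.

$1,295.6 billion

Round 1 adds ΔG = $569 billion; each later round is MPC = 0.63 times the previous.
After 4 rounds: 569 + 358.47 + 225.8361 + 142.276743 = ΔG·(1 − c^4)/(1 − c) = 569 × (1 − 0.15752961)/0.37 ≈ $1,295.6 billion.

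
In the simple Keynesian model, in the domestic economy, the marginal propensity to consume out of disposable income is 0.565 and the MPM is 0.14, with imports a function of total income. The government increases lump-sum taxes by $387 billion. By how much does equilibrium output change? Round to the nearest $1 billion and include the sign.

−$380 billion

A lump-sum tax change of +$387 billion shifts disposable income by −$387 billion; first-round consumption changes by −c × ΔT = −0.565 × (+$387 billion) = −$218.655 billion.
Expenditure multiplier = 1/(1 − c + m) = 1/(1 − 0.565 + 0.14) = 1/0.575 ≈ 1.739.
The tax multiplier is −c × k ≈ −0.983, so ΔY = k × (−c·ΔT) = (−$218.655 billion) / 0.575 ≈ −$380 billion.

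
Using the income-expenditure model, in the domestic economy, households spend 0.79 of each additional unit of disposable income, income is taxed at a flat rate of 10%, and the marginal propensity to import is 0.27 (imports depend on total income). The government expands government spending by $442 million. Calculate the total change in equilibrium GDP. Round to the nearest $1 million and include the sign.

Spending multiplier = 1/(1 − c(1−t) + m) = 1/(1 − 0.79×0.9 + 0.27) = 1/0.559 ≈ 1.789.
ΔY = k × ΔG = (+$442 million) / 0.559 ≈ +$791 million.

+$791 million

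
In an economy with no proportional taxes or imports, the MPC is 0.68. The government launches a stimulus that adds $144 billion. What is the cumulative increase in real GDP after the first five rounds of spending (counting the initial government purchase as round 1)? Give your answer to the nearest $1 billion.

$385 billion

Round 1 adds ΔG = $144 billion; each later round is MPC = 0.68 times the previous.
After 5 rounds: 144 + 97.92 + 66.5856 + 45.278208 + 30.78918144 = ΔG·(1 − c^5)/(1 − c) = 144 × (1 − 0.1453933568)/0.32 ≈ $385 billion.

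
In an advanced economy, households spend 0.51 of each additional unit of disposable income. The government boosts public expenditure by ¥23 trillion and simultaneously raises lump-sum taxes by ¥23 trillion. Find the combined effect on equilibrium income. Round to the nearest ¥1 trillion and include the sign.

Expenditure multiplier = 1/(1 − MPC) = 1/(1 − 0.51) = 1/0.49 ≈ 2.041.
ΔG contributes k·ΔG = (+¥23 trillion) / 0.49 ≈ +¥46.9 trillion.
ΔT of +¥23 trillion changes first-round spending by −c·ΔT = −¥11.73 trillion, contributing k·(−c·ΔT) = (−¥11.73 trillion) / 0.49 ≈ −¥23.9 trillion.
With ΔG = ΔT and no other leakages, the balanced-budget multiplier is 1, so ΔY = ΔG = +¥23 trillion.

+¥23 trillion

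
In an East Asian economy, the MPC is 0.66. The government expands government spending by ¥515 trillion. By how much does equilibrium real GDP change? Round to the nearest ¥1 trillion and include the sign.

Government-spending multiplier = 1/(1 − MPC) = 1/(1 − 0.66) = 1/0.34 ≈ 2.941.
ΔY = k × ΔG = (+¥515 trillion) / 0.34 ≈ +¥1,515 trillion.

+¥1,515 trillion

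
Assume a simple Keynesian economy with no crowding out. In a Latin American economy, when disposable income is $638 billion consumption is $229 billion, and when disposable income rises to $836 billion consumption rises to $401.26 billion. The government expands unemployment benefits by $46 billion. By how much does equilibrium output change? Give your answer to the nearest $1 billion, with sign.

+$308 billion

MPC = ΔC/ΔYd = (401.26 − 229)/(836 − 638) = 172.26/198 = 0.87.
The transfer change shifts disposable income by +$46 billion, so first-round consumption changes by c·ΔTR = 0.87 × (+$46 billion) = +$40.02 billion.
Expenditure multiplier = 1/(1 − MPC) = 1/(1 − 0.87) = 1/0.13 ≈ 7.692.
The transfer multiplier is c × k ≈ 6.692, so ΔY = k × (c·ΔTR) = (+$40.02 billion) / 0.13 ≈ +$308 billion.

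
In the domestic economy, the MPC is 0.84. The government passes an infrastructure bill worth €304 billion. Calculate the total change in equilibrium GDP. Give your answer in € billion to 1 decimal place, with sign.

Expenditure multiplier = 1/(1 − MPC) = 1/(1 − 0.84) = 1/0.16 = 6.25.
ΔY = k × ΔG = (+€304 billion) / 0.16 = +€1,900 billion.

+€1,900.0 billion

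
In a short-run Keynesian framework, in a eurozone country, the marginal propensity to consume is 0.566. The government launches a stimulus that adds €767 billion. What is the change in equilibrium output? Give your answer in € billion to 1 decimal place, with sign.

+€1,767.3 billion

Government-spending multiplier = 1/(1 − MPC) = 1/(1 − 0.566) = 1/0.434 ≈ 2.304.
ΔY = k × ΔG = (+€767 billion) / 0.434 ≈ +€1,767.3 billion.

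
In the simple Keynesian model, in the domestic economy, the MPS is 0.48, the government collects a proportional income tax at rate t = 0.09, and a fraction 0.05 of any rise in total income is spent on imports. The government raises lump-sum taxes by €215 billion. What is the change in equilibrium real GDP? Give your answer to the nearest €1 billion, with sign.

MPC = 1 − MPS = 1 − 0.48 = 0.52.
A lump-sum tax change of +€215 billion shifts disposable income by −€215 billion; first-round consumption changes by −c × ΔT = −0.52 × (+€215 billion) = −€111.8 billion.
Expenditure multiplier = 1/(1 − c(1−t) + m) = 1/(1 − 0.52×0.91 + 0.05) = 1/0.5768 ≈ 1.734.
The tax multiplier is −c × k ≈ −0.902, so ΔY = k × (−c·ΔT) = (−€111.8 billion) / 0.5768 ≈ −€194 billion.

−€194 billion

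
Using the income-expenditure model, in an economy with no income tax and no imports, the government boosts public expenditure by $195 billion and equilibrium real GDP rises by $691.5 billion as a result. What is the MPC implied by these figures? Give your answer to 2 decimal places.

0.72

Implied spending multiplier k = ΔY/ΔG = 691.5/195 ≈ 3.5462.
Since k = 1/(1 − MPC), MPC = 1 − 1/k = 1 − ΔG/ΔY = 1 − 195/691.5 ≈ 0.72.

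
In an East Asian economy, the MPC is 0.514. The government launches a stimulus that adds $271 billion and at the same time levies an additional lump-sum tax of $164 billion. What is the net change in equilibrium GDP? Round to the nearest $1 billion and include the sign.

+$384 billion

Expenditure multiplier = 1/(1 − MPC) = 1/(1 − 0.514) = 1/0.486 ≈ 2.058.
ΔG contributes k·ΔG = (+$271 billion) / 0.486 ≈ +$557.6 billion.
ΔT of +$164 billion changes first-round spending by −c·ΔT = −$84.296 billion, contributing k·(−c·ΔT) = (−$84.296 billion) / 0.486 ≈ −$173.4 billion.
Net ΔY = k(ΔG − c·ΔT) = (+$186.704 billion) / 0.486 ≈ +$384 billion.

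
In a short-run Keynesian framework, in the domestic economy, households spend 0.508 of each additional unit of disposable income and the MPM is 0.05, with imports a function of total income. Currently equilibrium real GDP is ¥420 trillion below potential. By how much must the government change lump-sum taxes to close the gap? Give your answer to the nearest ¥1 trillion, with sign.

Spending multiplier = 1/(1 − c + m) = 1/(1 − 0.508 + 0.05) = 1/0.542 ≈ 1.845.
Tax multiplier = −c·k = −0.508/0.542 ≈ −0.937. Need ΔY = +¥420 trillion, so ΔT = ΔY/(−c·k) = −(+¥420 trillion) × 0.542 / 0.508 ≈ −¥448 trillion.
The government should cut lump-sum taxes by ¥448 trillion.

−¥448 trillion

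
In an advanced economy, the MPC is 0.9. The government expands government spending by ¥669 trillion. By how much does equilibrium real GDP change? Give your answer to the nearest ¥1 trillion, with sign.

Spending multiplier = 1/(1 − MPC) = 1/(1 − 0.9) = 1/0.1 = 10.
ΔY = k × ΔG = (+¥669 trillion) / 0.1 = +¥6,690 trillion.

+¥6,690 trillion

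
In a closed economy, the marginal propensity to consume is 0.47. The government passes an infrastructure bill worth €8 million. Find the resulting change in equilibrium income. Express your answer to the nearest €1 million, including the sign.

Expenditure multiplier = 1/(1 − MPC) = 1/(1 − 0.47) = 1/0.53 ≈ 1.887.
ΔY = k × ΔG = (+€8 million) / 0.53 ≈ +€15 million.

+€15 million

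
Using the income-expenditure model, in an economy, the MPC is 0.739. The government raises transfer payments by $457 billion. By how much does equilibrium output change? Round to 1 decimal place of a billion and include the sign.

+$1,294.0 billion

The transfer change shifts disposable income by +$457 billion, so first-round consumption changes by c·ΔTR = 0.739 × (+$457 billion) = +$337.723 billion.
Expenditure multiplier = 1/(1 − MPC) = 1/(1 − 0.739) = 1/0.261 ≈ 3.831.
The transfer multiplier is c × k ≈ 2.831, so ΔY = k × (c·ΔTR) = (+$337.723 billion) / 0.261 ≈ +$1,294 billion.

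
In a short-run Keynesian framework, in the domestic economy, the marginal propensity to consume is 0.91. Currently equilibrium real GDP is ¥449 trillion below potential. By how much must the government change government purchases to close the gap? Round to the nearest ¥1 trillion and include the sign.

Spending multiplier = 1/(1 − MPC) = 1/(1 − 0.91) = 1/0.09 ≈ 11.111.
Need ΔY = +¥449 trillion, so ΔG = ΔY/k = (+¥449 trillion) × 0.09 ≈ +¥40 trillion.
The government should increase government purchases by ¥40 trillion.

+¥40 trillion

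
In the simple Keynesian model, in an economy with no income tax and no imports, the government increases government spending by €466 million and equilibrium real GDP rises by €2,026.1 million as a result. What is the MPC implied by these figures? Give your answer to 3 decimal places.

Implied spending multiplier k = ΔY/ΔG = 2,026.1/466 ≈ 4.3479.
Since k = 1/(1 − MPC), MPC = 1 − 1/k = 1 − ΔG/ΔY = 1 − 466/2,026.1 ≈ 0.770.

0.770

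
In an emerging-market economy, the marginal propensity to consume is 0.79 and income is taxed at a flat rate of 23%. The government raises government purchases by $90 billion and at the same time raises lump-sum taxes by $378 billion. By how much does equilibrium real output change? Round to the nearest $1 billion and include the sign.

Expenditure multiplier = 1/(1 − c(1−t)) = 1/(1 − 0.79×0.77) = 1/0.3917 ≈ 2.553.
ΔG contributes k·ΔG = (+$90 billion) / 0.3917 ≈ +$229.8 billion.
ΔT of +$378 billion changes first-round spending by −c·ΔT = −$298.62 billion, contributing k·(−c·ΔT) = (−$298.62 billion) / 0.3917 ≈ −$762.4 billion.
Net ΔY = k(ΔG − c·ΔT) = (−$208.62 billion) / 0.3917 ≈ −$533 billion.

−$533 billion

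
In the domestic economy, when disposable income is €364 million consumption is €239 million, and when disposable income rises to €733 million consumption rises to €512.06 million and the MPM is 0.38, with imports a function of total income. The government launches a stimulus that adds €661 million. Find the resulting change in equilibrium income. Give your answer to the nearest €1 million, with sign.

MPC = ΔC/ΔYd = (512.06 − 239)/(733 − 364) = 273.06/369 = 0.74.
Spending multiplier = 1/(1 − c + m) = 1/(1 − 0.74 + 0.38) = 1/0.64 ≈ 1.563.
ΔY = k × ΔG = (+€661 million) / 0.64 ≈ +€1,033 million.

+€1,033 million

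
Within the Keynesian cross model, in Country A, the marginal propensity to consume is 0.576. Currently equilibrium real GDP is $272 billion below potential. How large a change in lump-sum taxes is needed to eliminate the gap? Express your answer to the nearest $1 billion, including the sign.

Spending multiplier = 1/(1 − MPC) = 1/(1 − 0.576) = 1/0.424 ≈ 2.358.
Tax multiplier = −c·k = −0.576/0.424 ≈ −1.358. Need ΔY = +$272 billion, so ΔT = ΔY/(−c·k) = −(+$272 billion) × 0.424 / 0.576 ≈ −$200 billion.
The government should cut lump-sum taxes by $200 billion.

−$200 billion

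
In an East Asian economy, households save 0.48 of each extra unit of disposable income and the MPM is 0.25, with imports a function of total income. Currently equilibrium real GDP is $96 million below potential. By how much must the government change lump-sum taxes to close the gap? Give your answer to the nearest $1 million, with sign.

MPC = 1 − MPS = 1 − 0.48 = 0.52.
Spending multiplier = 1/(1 − c + m) = 1/(1 − 0.52 + 0.25) = 1/0.73 ≈ 1.37.
Tax multiplier = −c·k = −0.52/0.73 ≈ −0.712. Need ΔY = +$96 million, so ΔT = ΔY/(−c·k) = −(+$96 million) × 0.73 / 0.52 ≈ −$135 million.
The government should cut lump-sum taxes by $135 million.

−$135 million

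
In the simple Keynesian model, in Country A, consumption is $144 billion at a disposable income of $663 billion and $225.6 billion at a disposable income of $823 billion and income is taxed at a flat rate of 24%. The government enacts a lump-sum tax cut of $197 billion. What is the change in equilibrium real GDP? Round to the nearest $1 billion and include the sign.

+$164 billion

MPC = ΔC/ΔYd = (225.6 − 144)/(823 − 663) = 81.6/160 = 0.51.
A lump-sum tax change of −$197 billion shifts disposable income by +$197 billion; first-round consumption changes by −c × ΔT = −0.51 × (−$197 billion) = +$100.47 billion.
Expenditure multiplier = 1/(1 − c(1−t)) = 1/(1 − 0.51×0.76) = 1/0.6124 ≈ 1.633.
The tax multiplier is −c × k ≈ −0.833, so ΔY = k × (−c·ΔT) = (+$100.47 billion) / 0.6124 ≈ +$164 billion.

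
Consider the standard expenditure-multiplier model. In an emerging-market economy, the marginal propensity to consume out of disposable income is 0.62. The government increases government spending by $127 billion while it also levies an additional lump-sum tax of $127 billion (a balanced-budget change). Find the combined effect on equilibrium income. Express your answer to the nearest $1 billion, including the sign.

Expenditure multiplier = 1/(1 − MPC) = 1/(1 − 0.62) = 1/0.38 ≈ 2.632.
ΔG contributes k·ΔG = (+$127 billion) / 0.38 ≈ +$334.2 billion.
ΔT of +$127 billion changes first-round spending by −c·ΔT = −$78.74 billion, contributing k·(−c·ΔT) = (−$78.74 billion) / 0.38 ≈ −$207.2 billion.
With ΔG = ΔT and no other leakages, the balanced-budget multiplier is 1, so ΔY = ΔG = +$127 billion.

+$127 billion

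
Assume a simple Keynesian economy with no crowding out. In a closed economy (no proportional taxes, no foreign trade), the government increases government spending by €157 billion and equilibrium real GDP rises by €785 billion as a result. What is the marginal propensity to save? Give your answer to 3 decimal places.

Implied spending multiplier k = ΔY/ΔG = 785/157 = 5.
Since k = 1/(1 − MPC), MPC = 1 − 1/k = 1 − ΔG/ΔY = 1 − 157/785 = 0.800.
MPS = 1 − MPC = 0.200.

0.200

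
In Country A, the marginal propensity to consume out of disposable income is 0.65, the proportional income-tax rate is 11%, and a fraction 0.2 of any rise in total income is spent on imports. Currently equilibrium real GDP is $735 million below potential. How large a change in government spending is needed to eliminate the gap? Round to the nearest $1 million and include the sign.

+$457 million

Spending multiplier = 1/(1 − c(1−t) + m) = 1/(1 − 0.65×0.89 + 0.2) = 1/0.6215 ≈ 1.609.
Need ΔY = +$735 million, so ΔG = ΔY/k = (+$735 million) × 0.6215 ≈ +$457 million.
The government should increase government spending by $457 million.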